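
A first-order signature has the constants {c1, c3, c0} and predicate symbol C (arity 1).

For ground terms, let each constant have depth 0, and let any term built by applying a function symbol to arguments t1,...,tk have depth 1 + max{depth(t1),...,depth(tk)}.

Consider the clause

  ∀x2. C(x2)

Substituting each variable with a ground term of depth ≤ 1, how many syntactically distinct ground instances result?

Ground terms of depth ≤ 1:
  With no function symbols every ground term is a constant, so there are exactly 3 ground terms at every depth bound.
  N_0 = 3
  N_1 = 3
  Explicitly: c1, c3, c0.
So there are 3 ground terms available for substitution.
The body mentions the single quantified variable x2; since ground terms form a free algebra, no two substitutions collapse to the same formula.
Number of ground instances = 3.

3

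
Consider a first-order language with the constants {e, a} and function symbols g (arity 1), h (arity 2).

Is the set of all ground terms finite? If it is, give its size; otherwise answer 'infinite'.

The signature has at least one function symbol (g, arity 1) and at least one constant (e).
Iterating g gives infinitely many distinct ground terms: e, g(e), g(g(e)), ...
So the Herbrand universe is infinite.

infinite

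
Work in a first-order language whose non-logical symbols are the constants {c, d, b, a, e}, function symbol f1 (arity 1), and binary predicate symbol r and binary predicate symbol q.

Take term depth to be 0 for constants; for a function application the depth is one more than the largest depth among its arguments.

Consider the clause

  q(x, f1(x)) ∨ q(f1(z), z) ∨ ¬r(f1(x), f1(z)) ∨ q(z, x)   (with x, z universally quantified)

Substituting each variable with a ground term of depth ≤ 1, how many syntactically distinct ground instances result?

100

Ground terms of depth ≤ 1:
  Let N_k = |{terms of depth ≤ k}|. Then N_0 = 5 and N_k = 5 + N_{k-1} for k ≥ 1 (one summand per function symbol, arity giving the exponent).
  N_0 = 5
  N_1 = 5 + 5 = 10
So there are 10 ground terms available for substitution.
There are 2 variables to instantiate (x, z), each occurring in at least one literal, so different choices give different ground instances.
Number of ground instances = 10^2 = 100.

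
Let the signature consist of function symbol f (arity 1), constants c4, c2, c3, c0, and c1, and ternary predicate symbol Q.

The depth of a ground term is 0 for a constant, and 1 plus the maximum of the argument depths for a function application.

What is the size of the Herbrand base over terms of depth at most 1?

1000

First count ground terms of depth ≤ 1.
Count level by level. With function symbols f/1, the terms of depth ≤ k are the 5 constants together with each function applied to depth-≤(k−1) tuples, so N_k = 5 + N_{k-1}.
N_0 = 5
N_1 = 5 + 5 = 10
Explicitly: c4, c2, c3, c0, c1, f(c4), f(c2), f(c3), f(c0), f(c1).
So |H| = 10.
Each predicate of arity r yields |H|^r ground atoms (one per choice of an r-tuple from H):
  Q: 10^3 = 1000
Total ground atoms: 1000.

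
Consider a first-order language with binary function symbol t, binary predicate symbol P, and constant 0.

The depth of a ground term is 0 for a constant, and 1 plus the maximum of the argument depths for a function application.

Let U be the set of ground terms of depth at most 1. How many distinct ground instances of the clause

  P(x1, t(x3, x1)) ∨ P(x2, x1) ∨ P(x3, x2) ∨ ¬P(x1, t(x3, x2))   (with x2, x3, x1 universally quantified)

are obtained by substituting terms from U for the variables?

Ground terms of depth ≤ 1:
  If N_k denotes the number of depth-≤k ground terms, the 1 constant gives N_0 = 1, and each function symbol of arity r contributes N_{k-1}^r new terms at level k: N_k = 1 + N_{k-1}^2.
  N_0 = 1
  N_1 = 1 + 1^2 = 2
So there are 2 ground terms available for substitution.
Each of x2, x3, x1 ranges independently over the available ground terms, and distinct assignments produce distinct instances.
Number of ground instances = 2^3 = 8.

8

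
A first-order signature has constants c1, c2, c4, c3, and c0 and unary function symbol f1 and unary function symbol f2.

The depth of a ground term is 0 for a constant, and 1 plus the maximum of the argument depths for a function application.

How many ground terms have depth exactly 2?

20

Write N_k for the number of ground terms of depth ≤ k. A term of depth ≤ k is either a constant or a function symbol applied to arguments of depth ≤ k−1, so N_k = 5 + N_{k-1} + N_{k-1}.
N_0 = 5
N_1 = 5 + 5 + 5 = 15
N_2 = 5 + 15 + 15 = 35
Terms of depth exactly 2: N_2 − N_1 = 35 − 15 = 20.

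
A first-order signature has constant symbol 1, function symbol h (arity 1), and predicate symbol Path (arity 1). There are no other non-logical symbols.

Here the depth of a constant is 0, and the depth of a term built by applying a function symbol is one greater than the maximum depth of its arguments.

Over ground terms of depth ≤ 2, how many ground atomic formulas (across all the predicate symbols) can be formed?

First count ground terms of depth ≤ 2.
If N_k denotes the number of depth-≤k ground terms, the 1 constant gives N_0 = 1, and each function symbol of arity r contributes N_{k-1}^r new terms at level k: N_k = 1 + N_{k-1}.
N_0 = 1
N_1 = 1 + 1 = 2
N_2 = 1 + 2 = 3
Explicitly: 1, h(1), h(h(1)).
So |H| = 3.
For each predicate symbol, the number of ground atoms is |H| raised to its arity; summing:
  Path: 3
Total ground atoms: 3.

3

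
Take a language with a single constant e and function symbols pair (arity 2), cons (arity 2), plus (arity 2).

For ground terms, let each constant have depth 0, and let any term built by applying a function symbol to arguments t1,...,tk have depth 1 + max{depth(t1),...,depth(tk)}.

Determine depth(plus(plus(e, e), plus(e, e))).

depth(plus(e, e)) = 1 + max(0, 0) = 1
depth(plus(plus(e, e), plus(e, e))) = 1 + max(1, 1) = 2

2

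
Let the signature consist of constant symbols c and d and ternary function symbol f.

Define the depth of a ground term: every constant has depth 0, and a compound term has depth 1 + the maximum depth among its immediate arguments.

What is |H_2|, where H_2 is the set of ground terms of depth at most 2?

1002

Let N_k count ground terms of depth at most k. Each non-constant term of depth ≤ k is some function symbol applied to depth-≤(k−1) arguments, giving N_k = 2 + N_{k-1}^3.
N_0 = 2
N_1 = 2 + 2^3 = 10
N_2 = 2 + 10^3 = 1002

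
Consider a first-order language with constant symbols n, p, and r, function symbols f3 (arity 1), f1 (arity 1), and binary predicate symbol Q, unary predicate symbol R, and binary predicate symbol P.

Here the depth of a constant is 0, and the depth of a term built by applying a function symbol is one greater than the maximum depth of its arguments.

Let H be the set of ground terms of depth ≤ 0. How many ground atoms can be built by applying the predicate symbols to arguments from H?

21

First count ground terms of depth ≤ 0.
If N_k denotes the number of depth-≤k ground terms, the 3 constants give N_0 = 3, and each function symbol of arity r contributes N_{k-1}^r new terms at level k: N_k = 3 + N_{k-1} + N_{k-1}.
N_0 = 3
So |H| = 3.
A ground atom is a predicate applied to a tuple of terms from H, so the count is the sum over predicates of |H|^arity:
  Q: 3^2 = 9;  R: 3;  P: 3^2 = 9
Total ground atoms: 9 + 3 + 9 = 21.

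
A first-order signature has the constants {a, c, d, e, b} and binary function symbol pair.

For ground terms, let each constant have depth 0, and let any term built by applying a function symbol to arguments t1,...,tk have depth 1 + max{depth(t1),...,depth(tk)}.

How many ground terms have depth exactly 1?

If N_k denotes the number of depth-≤k ground terms, the 5 constants give N_0 = 5, and each function symbol of arity r contributes N_{k-1}^r new terms at level k: N_k = 5 + N_{k-1}^2.
N_0 = 5
N_1 = 5 + 5^2 = 30
Terms of depth exactly 1: N_1 − N_0 = 30 − 5 = 25.

25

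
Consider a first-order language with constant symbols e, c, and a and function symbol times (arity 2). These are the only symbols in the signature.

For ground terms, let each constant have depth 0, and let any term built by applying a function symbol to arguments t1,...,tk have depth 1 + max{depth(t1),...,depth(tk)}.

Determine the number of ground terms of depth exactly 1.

Let N_k count ground terms of depth at most k. Each non-constant term of depth ≤ k is some function symbol applied to depth-≤(k−1) arguments, giving N_k = 3 + N_{k-1}^2.
N_0 = 3
N_1 = 3 + 3^2 = 12
Terms of depth exactly 1: N_1 − N_0 = 12 − 3 = 9.

9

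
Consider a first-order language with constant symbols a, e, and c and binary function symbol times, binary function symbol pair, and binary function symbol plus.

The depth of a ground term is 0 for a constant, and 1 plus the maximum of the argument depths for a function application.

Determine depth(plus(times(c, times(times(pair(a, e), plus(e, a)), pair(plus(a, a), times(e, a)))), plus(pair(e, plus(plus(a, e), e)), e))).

5

depth(pair(a, e)) = 1 + max(0, 0) = 1
depth(plus(e, a)) = 1 + max(0, 0) = 1
depth(times(pair(a, e), plus(e, a))) = 1 + max(1, 1) = 2
depth(plus(a, a)) = 1 + max(0, 0) = 1
depth(times(e, a)) = 1 + max(0, 0) = 1
depth(pair(plus(a, a), times(e, a))) = 1 + max(1, 1) = 2
depth(times(times(pair(a, e), plus(e, a)), pair(plus(a, a), times(e, a)))) = 1 + max(2, 2) = 3
depth(times(c, times(times(pair(a, e), plus(e, a)), pair(plus(a, a), times(e, a))))) = 1 + max(0, 3) = 4
depth(plus(a, e)) = 1 + max(0, 0) = 1
depth(plus(plus(a, e), e)) = 1 + max(1, 0) = 2
depth(pair(e, plus(plus(a, e), e))) = 1 + max(0, 2) = 3
depth(plus(pair(e, plus(plus(a, e), e)), e)) = 1 + max(3, 0) = 4
depth(plus(times(c, times(times(pair(a, e), plus(e, a)), pair(plus(a, a), times(e, a)))), plus(pair(e, plus(plus(a, e), e)), e))) = 1 + max(4, 4) = 5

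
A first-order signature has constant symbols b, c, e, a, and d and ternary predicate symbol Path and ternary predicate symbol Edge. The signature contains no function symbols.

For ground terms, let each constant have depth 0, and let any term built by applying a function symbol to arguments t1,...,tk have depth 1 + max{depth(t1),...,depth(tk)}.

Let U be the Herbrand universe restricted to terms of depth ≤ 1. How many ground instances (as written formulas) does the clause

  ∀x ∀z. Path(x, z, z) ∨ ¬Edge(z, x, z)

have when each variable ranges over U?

25

Ground terms of depth ≤ 1:
  With no function symbols every ground term is a constant, so there are exactly 5 ground terms at every depth bound.
  N_0 = 5
  N_1 = 5
So there are 5 ground terms available for substitution.
The body mentions every one of the 2 quantified variables; since ground terms form a free algebra, no two substitutions collapse to the same formula.
Number of ground instances = 5^2 = 25.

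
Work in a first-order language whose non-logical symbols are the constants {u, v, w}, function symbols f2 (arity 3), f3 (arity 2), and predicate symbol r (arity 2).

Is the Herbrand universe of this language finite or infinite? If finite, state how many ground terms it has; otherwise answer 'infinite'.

The signature has at least one function symbol (f2, arity 3) and at least one constant (u).
Iterating f2 gives infinitely many distinct ground terms: u, f2(u, u, u), f2(f2(u, u, u), f2(u, u, u), f2(u, u, u)), ...
So the Herbrand universe is infinite.

infinite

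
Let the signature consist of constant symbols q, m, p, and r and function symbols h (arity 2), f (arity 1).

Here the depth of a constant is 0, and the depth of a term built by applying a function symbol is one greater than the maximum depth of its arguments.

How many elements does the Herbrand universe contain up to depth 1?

Let N_k count ground terms of depth at most k. Each non-constant term of depth ≤ k is some function symbol applied to depth-≤(k−1) arguments, giving N_k = 4 + N_{k-1}^2 + N_{k-1}.
N_0 = 4
N_1 = 4 + 4^2 + 4 = 24

24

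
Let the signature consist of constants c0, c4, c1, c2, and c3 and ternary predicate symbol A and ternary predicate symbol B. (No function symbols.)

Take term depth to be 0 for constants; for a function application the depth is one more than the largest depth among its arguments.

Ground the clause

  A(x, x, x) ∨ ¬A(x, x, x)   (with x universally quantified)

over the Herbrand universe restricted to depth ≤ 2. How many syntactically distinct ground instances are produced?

Ground terms of depth ≤ 2:
  With no function symbols every ground term is a constant, so there are exactly 5 ground terms at every depth bound.
  N_0 = 5
  N_1 = 5
  N_2 = 5
So there are 5 ground terms available for substitution.
The clause has 1 distinct variable (x), which appears in the body. In the free term algebra distinct substitutions yield syntactically distinct ground instances.
Number of ground instances = 5.

5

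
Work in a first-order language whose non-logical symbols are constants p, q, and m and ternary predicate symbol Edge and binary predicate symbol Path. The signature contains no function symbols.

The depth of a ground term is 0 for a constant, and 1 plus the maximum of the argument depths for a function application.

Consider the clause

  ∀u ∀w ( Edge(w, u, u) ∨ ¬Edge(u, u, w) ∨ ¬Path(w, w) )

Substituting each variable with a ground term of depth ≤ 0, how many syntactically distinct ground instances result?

9

Ground terms of depth ≤ 0:
  With no function symbols every ground term is a constant, so there are exactly 3 ground terms at every depth bound.
  N_0 = 3
So there are 3 ground terms available for substitution.
The body mentions every one of the 2 quantified variables; since ground terms form a free algebra, no two substitutions collapse to the same formula.
Number of ground instances = 3^2 = 9.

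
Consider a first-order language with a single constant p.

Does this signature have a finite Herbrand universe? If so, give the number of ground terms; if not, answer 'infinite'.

1

There are no function symbols, so the only ground term is the single constant.
The Herbrand universe is {p}, finite with 1 element.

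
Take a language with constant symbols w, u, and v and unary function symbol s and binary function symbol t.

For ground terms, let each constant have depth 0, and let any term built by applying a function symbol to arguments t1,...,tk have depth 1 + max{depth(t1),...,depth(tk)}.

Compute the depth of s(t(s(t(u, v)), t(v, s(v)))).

4

depth(t(u, v)) = 1 + max(0, 0) = 1
depth(s(t(u, v))) = 1 + depth(t(u, v)) = 1 + 1 = 2
depth(s(v)) = 1 + depth(v) = 1 + 0 = 1
depth(t(v, s(v))) = 1 + max(0, 1) = 2
depth(t(s(t(u, v)), t(v, s(v)))) = 1 + max(2, 2) = 3
depth(s(t(s(t(u, v)), t(v, s(v))))) = 1 + depth(t(s(t(u, v)), t(v, s(v)))) = 1 + 3 = 4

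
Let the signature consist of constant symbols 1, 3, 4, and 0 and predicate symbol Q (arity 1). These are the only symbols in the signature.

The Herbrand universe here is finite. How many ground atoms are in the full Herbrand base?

4

With no function symbols, the Herbrand universe is just the 4 constants.
Ground atoms per predicate: Q: 4.
Herbrand base size = 4 = 4.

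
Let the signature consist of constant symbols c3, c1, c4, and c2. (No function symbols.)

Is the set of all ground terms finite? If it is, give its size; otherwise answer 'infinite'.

There are no function symbols, so every ground term is one of the 4 constants.
The Herbrand universe is {c3, c1, c4, c2}, which is finite with 4 elements.

4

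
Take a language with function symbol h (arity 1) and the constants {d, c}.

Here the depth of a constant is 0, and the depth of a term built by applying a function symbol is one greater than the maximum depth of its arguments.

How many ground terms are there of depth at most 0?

2

Let N_k = |{terms of depth ≤ k}|. Then N_0 = 2 and N_k = 2 + N_{k-1} for k ≥ 1 (one summand per function symbol, arity giving the exponent).
N_0 = 2
Explicitly: d, c.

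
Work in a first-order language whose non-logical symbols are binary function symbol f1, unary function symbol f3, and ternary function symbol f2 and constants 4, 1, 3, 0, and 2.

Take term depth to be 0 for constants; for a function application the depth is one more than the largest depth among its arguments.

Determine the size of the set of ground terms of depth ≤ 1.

Count level by level. With function symbols f1/2, f3/1, f2/3, the terms of depth ≤ k are the 5 constants together with each function applied to depth-≤(k−1) tuples, so N_k = 5 + N_{k-1}^2 + N_{k-1} + N_{k-1}^3.
N_0 = 5
N_1 = 5 + 5^2 + 5 + 5^3 = 160

160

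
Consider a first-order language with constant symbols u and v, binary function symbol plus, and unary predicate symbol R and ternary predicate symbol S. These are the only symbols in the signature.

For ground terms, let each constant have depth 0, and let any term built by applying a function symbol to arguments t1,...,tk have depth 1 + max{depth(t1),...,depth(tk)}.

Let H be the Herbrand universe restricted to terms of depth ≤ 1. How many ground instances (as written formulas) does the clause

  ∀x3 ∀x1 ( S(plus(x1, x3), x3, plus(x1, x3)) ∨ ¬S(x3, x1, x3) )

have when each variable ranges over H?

Ground terms of depth ≤ 1:
  Write N_k for the number of ground terms of depth ≤ k. A term of depth ≤ k is either a constant or a function symbol applied to arguments of depth ≤ k−1, so N_k = 2 + N_{k-1}^2.
  N_0 = 2
  N_1 = 2 + 2^2 = 6
So there are 6 ground terms available for substitution.
There are 2 variables to instantiate (x3, x1), each occurring in at least one literal, so different choices give different ground instances.
Number of ground instances = 6^2 = 36.

36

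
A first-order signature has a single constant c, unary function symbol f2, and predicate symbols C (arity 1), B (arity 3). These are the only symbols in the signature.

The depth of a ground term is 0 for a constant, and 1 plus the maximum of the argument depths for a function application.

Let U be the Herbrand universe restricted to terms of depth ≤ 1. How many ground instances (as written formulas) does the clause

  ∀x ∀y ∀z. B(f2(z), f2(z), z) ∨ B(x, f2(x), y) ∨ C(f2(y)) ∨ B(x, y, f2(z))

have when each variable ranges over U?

8

Ground terms of depth ≤ 1:
  Let N_k = |{terms of depth ≤ k}|. Then N_0 = 1 and N_k = 1 + N_{k-1} for k ≥ 1 (one summand per function symbol, arity giving the exponent).
  N_0 = 1
  N_1 = 1 + 1 = 2
  Explicitly: c, f2(c).
So there are 2 ground terms available for substitution.
Each of x, y, z ranges independently over the available ground terms, and distinct assignments produce distinct instances.
Number of ground instances = 2^3 = 8.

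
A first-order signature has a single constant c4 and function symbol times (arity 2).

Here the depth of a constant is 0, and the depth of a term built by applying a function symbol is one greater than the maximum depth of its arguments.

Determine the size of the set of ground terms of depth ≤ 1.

2

Let N_k count ground terms of depth at most k. Each non-constant term of depth ≤ k is some function symbol applied to depth-≤(k−1) arguments, giving N_k = 1 + N_{k-1}^2.
N_0 = 1
N_1 = 1 + 1^2 = 2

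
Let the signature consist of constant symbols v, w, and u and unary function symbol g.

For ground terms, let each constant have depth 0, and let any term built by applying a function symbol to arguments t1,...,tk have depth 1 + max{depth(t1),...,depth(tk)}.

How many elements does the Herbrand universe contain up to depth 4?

15

Let N_k count ground terms of depth at most k. Each non-constant term of depth ≤ k is some function symbol applied to depth-≤(k−1) arguments, giving N_k = 3 + N_{k-1}.
N_0 = 3
N_1 = 3 + 3 = 6
N_2 = 3 + 6 = 9
N_3 = 3 + 9 = 12
N_4 = 3 + 12 = 15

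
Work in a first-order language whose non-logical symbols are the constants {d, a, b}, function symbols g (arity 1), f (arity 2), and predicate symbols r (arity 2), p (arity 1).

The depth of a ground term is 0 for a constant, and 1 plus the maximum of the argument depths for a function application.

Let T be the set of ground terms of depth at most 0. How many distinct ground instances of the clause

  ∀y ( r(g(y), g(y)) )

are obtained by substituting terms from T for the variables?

Ground terms of depth ≤ 0:
  If N_k denotes the number of depth-≤k ground terms, the 3 constants give N_0 = 3, and each function symbol of arity r contributes N_{k-1}^r new terms at level k: N_k = 3 + N_{k-1} + N_{k-1}^2.
  N_0 = 3
So there are 3 ground terms available for substitution.
The clause has 1 distinct variable (y), which appears in the body. In the free term algebra distinct substitutions yield syntactically distinct ground instances.
Number of ground instances = 3.

3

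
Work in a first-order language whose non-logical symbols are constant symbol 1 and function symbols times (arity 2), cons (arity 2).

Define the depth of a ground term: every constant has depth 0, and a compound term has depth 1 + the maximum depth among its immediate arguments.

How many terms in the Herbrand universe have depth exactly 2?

16

Count level by level. With function symbols times/2, cons/2, the terms of depth ≤ k are the 1 constant together with each function applied to depth-≤(k−1) tuples, so N_k = 1 + N_{k-1}^2 + N_{k-1}^2.
N_0 = 1
N_1 = 1 + 1^2 + 1^2 = 3
N_2 = 1 + 3^2 + 3^2 = 19
Terms of depth exactly 2: N_2 − N_1 = 19 − 3 = 16.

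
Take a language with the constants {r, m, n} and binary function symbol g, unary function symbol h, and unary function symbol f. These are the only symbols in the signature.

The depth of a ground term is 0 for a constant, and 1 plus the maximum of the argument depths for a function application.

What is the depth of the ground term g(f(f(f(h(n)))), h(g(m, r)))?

5

depth(h(n)) = 1 + depth(n) = 1 + 0 = 1
depth(f(h(n))) = 1 + depth(h(n)) = 1 + 1 = 2
depth(f(f(h(n)))) = 1 + depth(f(h(n))) = 1 + 2 = 3
depth(f(f(f(h(n))))) = 1 + depth(f(f(h(n)))) = 1 + 3 = 4
depth(g(m, r)) = 1 + max(0, 0) = 1
depth(h(g(m, r))) = 1 + depth(g(m, r)) = 1 + 1 = 2
depth(g(f(f(f(h(n)))), h(g(m, r)))) = 1 + max(4, 2) = 5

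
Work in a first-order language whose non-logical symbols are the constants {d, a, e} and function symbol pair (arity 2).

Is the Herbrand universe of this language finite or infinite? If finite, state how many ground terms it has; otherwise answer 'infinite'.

infinite

The signature has at least one function symbol (pair, arity 2) and at least one constant (d).
Iterating pair gives infinitely many distinct ground terms: d, pair(d, d), pair(pair(d, d), pair(d, d)), ...
So the Herbrand universe is infinite.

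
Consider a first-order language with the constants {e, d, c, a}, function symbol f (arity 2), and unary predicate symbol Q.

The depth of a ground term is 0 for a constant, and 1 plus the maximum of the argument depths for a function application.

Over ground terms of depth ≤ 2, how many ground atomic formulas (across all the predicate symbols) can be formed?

404

First count ground terms of depth ≤ 2.
Let N_k = |{terms of depth ≤ k}|. Then N_0 = 4 and N_k = 4 + N_{k-1}^2 for k ≥ 1 (one summand per function symbol, arity giving the exponent).
N_0 = 4
N_1 = 4 + 4^2 = 20
N_2 = 4 + 20^2 = 404
So |H| = 404.
For each predicate symbol, the number of ground atoms is |H| raised to its arity; summing:
  Q: 404
Total ground atoms: 404.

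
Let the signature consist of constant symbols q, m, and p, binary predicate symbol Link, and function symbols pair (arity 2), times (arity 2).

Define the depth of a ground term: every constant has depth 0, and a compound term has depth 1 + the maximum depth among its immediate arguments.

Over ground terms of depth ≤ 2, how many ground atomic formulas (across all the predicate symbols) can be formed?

First count ground terms of depth ≤ 2.
Write N_k for the number of ground terms of depth ≤ k. A term of depth ≤ k is either a constant or a function symbol applied to arguments of depth ≤ k−1, so N_k = 3 + N_{k-1}^2 + N_{k-1}^2.
N_0 = 3
N_1 = 3 + 3^2 + 3^2 = 21
N_2 = 3 + 21^2 + 21^2 = 885
So |H| = 885.
Ground atoms are formed by filling each argument slot of a predicate with a term from H, so an r-ary predicate gives |H|^r atoms:
  Link: 885^2 = 783225
Total ground atoms: 783225.

783225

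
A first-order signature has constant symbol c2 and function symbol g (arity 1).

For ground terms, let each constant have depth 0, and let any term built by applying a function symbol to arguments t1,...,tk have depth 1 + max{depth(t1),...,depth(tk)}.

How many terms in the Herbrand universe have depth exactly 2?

1

Write N_k for the number of ground terms of depth ≤ k. A term of depth ≤ k is either a constant or a function symbol applied to arguments of depth ≤ k−1, so N_k = 1 + N_{k-1}.
N_0 = 1
N_1 = 1 + 1 = 2
N_2 = 1 + 2 = 3
Terms of depth exactly 2: N_2 − N_1 = 3 − 2 = 1.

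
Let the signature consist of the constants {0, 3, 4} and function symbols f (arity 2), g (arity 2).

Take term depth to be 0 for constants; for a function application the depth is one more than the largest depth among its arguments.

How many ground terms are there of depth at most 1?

21

Count level by level. With function symbols f/2, g/2, the terms of depth ≤ k are the 3 constants together with each function applied to depth-≤(k−1) tuples, so N_k = 3 + N_{k-1}^2 + N_{k-1}^2.
N_0 = 3
N_1 = 3 + 3^2 + 3^2 = 21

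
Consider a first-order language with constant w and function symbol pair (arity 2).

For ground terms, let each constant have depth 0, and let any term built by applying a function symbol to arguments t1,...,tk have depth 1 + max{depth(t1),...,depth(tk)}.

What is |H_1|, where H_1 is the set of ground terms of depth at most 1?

Let N_k = |{terms of depth ≤ k}|. Then N_0 = 1 and N_k = 1 + N_{k-1}^2 for k ≥ 1 (one summand per function symbol, arity giving the exponent).
N_0 = 1
N_1 = 1 + 1^2 = 2
Explicitly: w, pair(w, w).

2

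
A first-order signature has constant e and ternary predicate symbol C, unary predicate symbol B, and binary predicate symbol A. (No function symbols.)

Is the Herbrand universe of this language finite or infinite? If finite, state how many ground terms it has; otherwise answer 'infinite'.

There are no function symbols, so the only ground term is the single constant.
The Herbrand universe is {e}, finite with 1 element.

1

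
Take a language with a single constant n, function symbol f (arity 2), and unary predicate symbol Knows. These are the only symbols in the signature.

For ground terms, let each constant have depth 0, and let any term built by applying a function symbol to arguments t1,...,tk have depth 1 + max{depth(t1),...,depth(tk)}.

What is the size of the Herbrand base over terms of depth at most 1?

First count ground terms of depth ≤ 1.
Let N_k count ground terms of depth at most k. Each non-constant term of depth ≤ k is some function symbol applied to depth-≤(k−1) arguments, giving N_k = 1 + N_{k-1}^2.
N_0 = 1
N_1 = 1 + 1^2 = 2
So |H| = 2.
For each predicate symbol, the number of ground atoms is |H| raised to its arity; summing:
  Knows: 2
Total ground atoms: 2.

2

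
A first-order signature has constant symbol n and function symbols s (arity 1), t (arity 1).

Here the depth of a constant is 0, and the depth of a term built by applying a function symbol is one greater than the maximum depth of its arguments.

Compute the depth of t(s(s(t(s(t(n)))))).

6

depth(t(n)) = 1 + depth(n) = 1 + 0 = 1
depth(s(t(n))) = 1 + depth(t(n)) = 1 + 1 = 2
depth(t(s(t(n)))) = 1 + depth(s(t(n))) = 1 + 2 = 3
depth(s(t(s(t(n))))) = 1 + depth(t(s(t(n)))) = 1 + 3 = 4
depth(s(s(t(s(t(n)))))) = 1 + depth(s(t(s(t(n))))) = 1 + 4 = 5
depth(t(s(s(t(s(t(n))))))) = 1 + depth(s(s(t(s(t(n)))))) = 1 + 5 = 6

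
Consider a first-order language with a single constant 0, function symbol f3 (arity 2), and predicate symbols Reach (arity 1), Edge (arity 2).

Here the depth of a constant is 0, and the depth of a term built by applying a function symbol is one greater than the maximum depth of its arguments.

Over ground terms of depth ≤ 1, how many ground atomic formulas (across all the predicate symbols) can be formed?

First count ground terms of depth ≤ 1.
Let N_k = |{terms of depth ≤ k}|. Then N_0 = 1 and N_k = 1 + N_{k-1}^2 for k ≥ 1 (one summand per function symbol, arity giving the exponent).
N_0 = 1
N_1 = 1 + 1^2 = 2
So |H| = 2.
Ground atoms are formed by filling each argument slot of a predicate with a term from H, so an r-ary predicate gives |H|^r atoms:
  Reach: 2;  Edge: 2^2 = 4
Total ground atoms: 2 + 4 = 6.

6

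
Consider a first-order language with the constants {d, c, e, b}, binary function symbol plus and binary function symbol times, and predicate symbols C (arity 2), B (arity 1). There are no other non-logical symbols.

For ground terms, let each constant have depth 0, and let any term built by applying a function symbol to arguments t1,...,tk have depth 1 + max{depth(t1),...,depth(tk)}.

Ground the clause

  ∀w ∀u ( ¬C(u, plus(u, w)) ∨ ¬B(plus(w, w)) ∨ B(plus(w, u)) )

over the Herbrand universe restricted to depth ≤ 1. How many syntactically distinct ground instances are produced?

1296

Ground terms of depth ≤ 1:
  If N_k denotes the number of depth-≤k ground terms, the 4 constants give N_0 = 4, and each function symbol of arity r contributes N_{k-1}^r new terms at level k: N_k = 4 + N_{k-1}^2 + N_{k-1}^2.
  N_0 = 4
  N_1 = 4 + 4^2 + 4^2 = 36
So there are 36 ground terms available for substitution.
The body mentions every one of the 2 quantified variables; since ground terms form a free algebra, no two substitutions collapse to the same formula.
Number of ground instances = 36^2 = 1296.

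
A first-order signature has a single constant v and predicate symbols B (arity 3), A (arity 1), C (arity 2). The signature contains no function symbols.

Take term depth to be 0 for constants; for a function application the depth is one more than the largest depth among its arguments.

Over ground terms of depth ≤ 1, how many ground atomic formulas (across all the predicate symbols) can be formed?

First count ground terms of depth ≤ 1.
With no function symbols every ground term is a constant, so there is exactly 1 ground term at every depth bound.
N_0 = 1
N_1 = 1
Explicitly: v.
So |H| = 1.
For each predicate symbol, the number of ground atoms is |H| raised to its arity; summing:
  B: 1^3 = 1;  A: 1;  C: 1^2 = 1
Total ground atoms: 1 + 1 + 1 = 3.

3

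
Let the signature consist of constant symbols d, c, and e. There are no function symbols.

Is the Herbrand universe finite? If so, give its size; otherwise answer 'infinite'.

There are no function symbols, so every ground term is one of the 3 constants.
The Herbrand universe is {d, c, e}, which is finite with 3 elements.

3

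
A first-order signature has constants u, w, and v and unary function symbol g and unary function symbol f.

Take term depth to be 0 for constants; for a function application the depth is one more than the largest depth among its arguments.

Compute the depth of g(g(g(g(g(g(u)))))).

depth(g(u)) = 1 + depth(u) = 1 + 0 = 1
depth(g(g(u))) = 1 + depth(g(u)) = 1 + 1 = 2
depth(g(g(g(u)))) = 1 + depth(g(g(u))) = 1 + 2 = 3
depth(g(g(g(g(u))))) = 1 + depth(g(g(g(u)))) = 1 + 3 = 4
depth(g(g(g(g(g(u)))))) = 1 + depth(g(g(g(g(u))))) = 1 + 4 = 5
depth(g(g(g(g(g(g(u))))))) = 1 + depth(g(g(g(g(g(u)))))) = 1 + 5 = 6

6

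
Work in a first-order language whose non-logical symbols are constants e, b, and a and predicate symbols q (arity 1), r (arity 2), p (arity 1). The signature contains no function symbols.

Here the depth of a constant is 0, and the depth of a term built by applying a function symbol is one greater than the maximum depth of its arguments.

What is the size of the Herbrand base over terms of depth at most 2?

First count ground terms of depth ≤ 2.
With no function symbols every ground term is a constant, so there are exactly 3 ground terms at every depth bound.
N_0 = 3
N_1 = 3
N_2 = 3
So |H| = 3.
Ground atoms are formed by filling each argument slot of a predicate with a term from H, so an r-ary predicate gives |H|^r atoms:
  q: 3;  r: 3^2 = 9;  p: 3
Total ground atoms: 3 + 9 + 3 = 15.

15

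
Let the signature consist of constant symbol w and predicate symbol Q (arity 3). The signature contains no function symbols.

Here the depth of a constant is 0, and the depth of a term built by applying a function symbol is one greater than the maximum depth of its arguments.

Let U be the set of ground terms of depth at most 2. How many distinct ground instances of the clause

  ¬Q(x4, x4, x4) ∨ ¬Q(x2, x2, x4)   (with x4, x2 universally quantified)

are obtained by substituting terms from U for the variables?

1

Ground terms of depth ≤ 2:
  With no function symbols every ground term is a constant, so there is exactly 1 ground term at every depth bound.
  N_0 = 1
  N_1 = 1
  N_2 = 1
  Explicitly: w.
So there is exactly 1 ground term available for substitution.
The clause has 2 distinct variables (x4, x2), each appearing in the body. In the free term algebra distinct substitutions yield syntactically distinct ground instances.
Number of ground instances = 1^2 = 1.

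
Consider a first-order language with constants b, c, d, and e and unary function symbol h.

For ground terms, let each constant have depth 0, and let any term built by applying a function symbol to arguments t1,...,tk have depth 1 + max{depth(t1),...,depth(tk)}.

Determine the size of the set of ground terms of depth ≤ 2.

Let N_k = |{terms of depth ≤ k}|. Then N_0 = 4 and N_k = 4 + N_{k-1} for k ≥ 1 (one summand per function symbol, arity giving the exponent).
N_0 = 4
N_1 = 4 + 4 = 8
N_2 = 4 + 8 = 12

12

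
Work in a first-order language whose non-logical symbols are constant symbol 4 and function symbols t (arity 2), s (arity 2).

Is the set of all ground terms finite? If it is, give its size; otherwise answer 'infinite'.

The signature has at least one function symbol (t, arity 2) and at least one constant (4).
Iterating t gives infinitely many distinct ground terms: 4, t(4, 4), t(t(4, 4), t(4, 4)), ...
So the Herbrand universe is infinite.

infinite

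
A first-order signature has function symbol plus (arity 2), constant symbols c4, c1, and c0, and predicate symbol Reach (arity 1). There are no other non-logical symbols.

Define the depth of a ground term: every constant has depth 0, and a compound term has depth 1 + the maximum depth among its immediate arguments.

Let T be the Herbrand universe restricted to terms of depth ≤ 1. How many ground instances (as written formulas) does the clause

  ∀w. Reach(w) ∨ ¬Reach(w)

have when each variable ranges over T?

Ground terms of depth ≤ 1:
  Let N_k count ground terms of depth at most k. Each non-constant term of depth ≤ k is some function symbol applied to depth-≤(k−1) arguments, giving N_k = 3 + N_{k-1}^2.
  N_0 = 3
  N_1 = 3 + 3^2 = 12
  Explicitly: c4, c1, c0, plus(c4, c4), plus(c4, c1), plus(c4, c0), plus(c1, c4), plus(c1, c1), plus(c1, c0), plus(c0, c4), plus(c0, c1), plus(c0, c0).
So there are 12 ground terms available for substitution.
There is 1 variable to instantiate (w),  occurring in at least one literal, so different choices give different ground instances.
Number of ground instances = 12.

12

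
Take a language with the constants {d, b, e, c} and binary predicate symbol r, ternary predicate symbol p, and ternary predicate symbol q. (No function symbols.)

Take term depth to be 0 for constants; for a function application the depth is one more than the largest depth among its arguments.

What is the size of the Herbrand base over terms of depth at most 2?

First count ground terms of depth ≤ 2.
With no function symbols every ground term is a constant, so there are exactly 4 ground terms at every depth bound.
N_0 = 4
N_1 = 4
N_2 = 4
Explicitly: d, b, e, c.
So |H| = 4.
For each predicate symbol, the number of ground atoms is |H| raised to its arity; summing:
  r: 4^2 = 16;  p: 4^3 = 64;  q: 4^3 = 64
Total ground atoms: 16 + 64 + 64 = 144.

144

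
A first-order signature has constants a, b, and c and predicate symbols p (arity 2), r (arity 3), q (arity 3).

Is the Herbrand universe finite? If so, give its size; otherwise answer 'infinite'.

3

There are no function symbols, so every ground term is one of the 3 constants.
The Herbrand universe is {a, b, c}, which is finite with 3 elements.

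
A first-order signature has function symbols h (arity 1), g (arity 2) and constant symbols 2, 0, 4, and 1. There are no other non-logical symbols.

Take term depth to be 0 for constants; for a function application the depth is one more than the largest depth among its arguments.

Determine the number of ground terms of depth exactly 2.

580

Let N_k count ground terms of depth at most k. Each non-constant term of depth ≤ k is some function symbol applied to depth-≤(k−1) arguments, giving N_k = 4 + N_{k-1} + N_{k-1}^2.
N_0 = 4
N_1 = 4 + 4 + 4^2 = 24
N_2 = 4 + 24 + 24^2 = 604
Terms of depth exactly 2: N_2 − N_1 = 604 − 24 = 580.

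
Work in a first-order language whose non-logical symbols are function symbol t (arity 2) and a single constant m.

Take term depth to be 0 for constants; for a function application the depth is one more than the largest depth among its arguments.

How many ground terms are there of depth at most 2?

If N_k denotes the number of depth-≤k ground terms, the 1 constant gives N_0 = 1, and each function symbol of arity r contributes N_{k-1}^r new terms at level k: N_k = 1 + N_{k-1}^2.
N_0 = 1
N_1 = 1 + 1^2 = 2
N_2 = 1 + 2^2 = 5
Explicitly: m, t(m, m), t(m, t(m, m)), t(t(m, m), m), t(t(m, m), t(m, m)).

5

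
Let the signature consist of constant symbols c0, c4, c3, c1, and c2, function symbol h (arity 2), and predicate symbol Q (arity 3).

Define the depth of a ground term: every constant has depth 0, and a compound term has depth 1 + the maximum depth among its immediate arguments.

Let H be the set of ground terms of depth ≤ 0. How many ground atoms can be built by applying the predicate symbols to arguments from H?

First count ground terms of depth ≤ 0.
Let N_k count ground terms of depth at most k. Each non-constant term of depth ≤ k is some function symbol applied to depth-≤(k−1) arguments, giving N_k = 5 + N_{k-1}^2.
N_0 = 5
Explicitly: c0, c4, c3, c1, c2.
So |H| = 5.
Each predicate of arity r yields |H|^r ground atoms (one per choice of an r-tuple from H):
  Q: 5^3 = 125
Total ground atoms: 125.

125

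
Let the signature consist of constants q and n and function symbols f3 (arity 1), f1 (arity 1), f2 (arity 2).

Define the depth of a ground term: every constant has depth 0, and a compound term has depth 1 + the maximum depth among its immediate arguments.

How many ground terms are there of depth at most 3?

Write N_k for the number of ground terms of depth ≤ k. A term of depth ≤ k is either a constant or a function symbol applied to arguments of depth ≤ k−1, so N_k = 2 + N_{k-1} + N_{k-1} + N_{k-1}^2.
N_0 = 2
N_1 = 2 + 2 + 2 + 2^2 = 10
N_2 = 2 + 10 + 10 + 10^2 = 122
N_3 = 2 + 122 + 122 + 122^2 = 15130

15130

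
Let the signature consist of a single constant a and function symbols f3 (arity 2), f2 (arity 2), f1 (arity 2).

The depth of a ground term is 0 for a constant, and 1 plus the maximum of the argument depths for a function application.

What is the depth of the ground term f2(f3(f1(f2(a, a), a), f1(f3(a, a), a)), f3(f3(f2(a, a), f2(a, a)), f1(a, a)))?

4

depth(f2(a, a)) = 1 + max(0, 0) = 1
depth(f1(f2(a, a), a)) = 1 + max(1, 0) = 2
depth(f3(a, a)) = 1 + max(0, 0) = 1
depth(f1(f3(a, a), a)) = 1 + max(1, 0) = 2
depth(f3(f1(f2(a, a), a), f1(f3(a, a), a))) = 1 + max(2, 2) = 3
depth(f3(f2(a, a), f2(a, a))) = 1 + max(1, 1) = 2
depth(f1(a, a)) = 1 + max(0, 0) = 1
depth(f3(f3(f2(a, a), f2(a, a)), f1(a, a))) = 1 + max(2, 1) = 3
depth(f2(f3(f1(f2(a, a), a), f1(f3(a, a), a)), f3(f3(f2(a, a), f2(a, a)), f1(a, a)))) = 1 + max(3, 3) = 4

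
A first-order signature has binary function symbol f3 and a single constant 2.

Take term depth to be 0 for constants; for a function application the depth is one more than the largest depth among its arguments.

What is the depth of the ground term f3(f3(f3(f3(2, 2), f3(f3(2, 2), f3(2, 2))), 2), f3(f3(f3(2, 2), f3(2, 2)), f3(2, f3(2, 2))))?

5

depth(f3(2, 2)) = 1 + max(0, 0) = 1
depth(f3(f3(2, 2), f3(2, 2))) = 1 + max(1, 1) = 2
depth(f3(f3(2, 2), f3(f3(2, 2), f3(2, 2)))) = 1 + max(1, 2) = 3
depth(f3(f3(f3(2, 2), f3(f3(2, 2), f3(2, 2))), 2)) = 1 + max(3, 0) = 4
depth(f3(2, f3(2, 2))) = 1 + max(0, 1) = 2
depth(f3(f3(f3(2, 2), f3(2, 2)), f3(2, f3(2, 2)))) = 1 + max(2, 2) = 3
depth(f3(f3(f3(f3(2, 2), f3(f3(2, 2), f3(2, 2))), 2), f3(f3(f3(2, 2), f3(2, 2)), f3(2, f3(2, 2))))) = 1 + max(4, 3) = 5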